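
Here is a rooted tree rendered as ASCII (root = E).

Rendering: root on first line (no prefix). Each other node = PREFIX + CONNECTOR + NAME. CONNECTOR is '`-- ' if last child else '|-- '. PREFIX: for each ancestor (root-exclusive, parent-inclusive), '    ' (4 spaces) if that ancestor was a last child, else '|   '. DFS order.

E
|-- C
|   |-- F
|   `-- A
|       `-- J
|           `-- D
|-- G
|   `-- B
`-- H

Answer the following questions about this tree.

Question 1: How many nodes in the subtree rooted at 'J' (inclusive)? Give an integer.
Subtree rooted at J contains: D, J
Count = 2

Answer: 2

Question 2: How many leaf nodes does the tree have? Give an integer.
Leaves (nodes with no children): B, D, F, H

Answer: 4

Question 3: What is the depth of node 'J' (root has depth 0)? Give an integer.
Path from root to J: E -> C -> A -> J
Depth = number of edges = 3

Answer: 3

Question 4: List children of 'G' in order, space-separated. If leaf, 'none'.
Answer: B

Derivation:
Node G's children (from adjacency): B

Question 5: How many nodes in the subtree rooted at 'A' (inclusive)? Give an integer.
Subtree rooted at A contains: A, D, J
Count = 3

Answer: 3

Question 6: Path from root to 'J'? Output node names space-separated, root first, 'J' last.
Walk down from root: E -> C -> A -> J

Answer: E C A J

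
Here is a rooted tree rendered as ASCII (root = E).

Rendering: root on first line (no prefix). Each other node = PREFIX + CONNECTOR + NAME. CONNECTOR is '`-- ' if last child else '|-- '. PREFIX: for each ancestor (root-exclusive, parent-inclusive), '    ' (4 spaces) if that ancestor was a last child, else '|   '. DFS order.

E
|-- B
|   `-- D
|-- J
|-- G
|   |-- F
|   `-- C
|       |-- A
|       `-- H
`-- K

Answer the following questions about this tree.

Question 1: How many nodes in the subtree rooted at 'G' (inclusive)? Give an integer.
Subtree rooted at G contains: A, C, F, G, H
Count = 5

Answer: 5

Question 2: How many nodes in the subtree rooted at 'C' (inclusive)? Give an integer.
Answer: 3

Derivation:
Subtree rooted at C contains: A, C, H
Count = 3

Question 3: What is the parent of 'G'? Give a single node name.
Answer: E

Derivation:
Scan adjacency: G appears as child of E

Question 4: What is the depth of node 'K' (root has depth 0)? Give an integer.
Answer: 1

Derivation:
Path from root to K: E -> K
Depth = number of edges = 1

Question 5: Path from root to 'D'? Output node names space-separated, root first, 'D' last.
Answer: E B D

Derivation:
Walk down from root: E -> B -> D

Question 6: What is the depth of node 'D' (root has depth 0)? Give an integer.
Answer: 2

Derivation:
Path from root to D: E -> B -> D
Depth = number of edges = 2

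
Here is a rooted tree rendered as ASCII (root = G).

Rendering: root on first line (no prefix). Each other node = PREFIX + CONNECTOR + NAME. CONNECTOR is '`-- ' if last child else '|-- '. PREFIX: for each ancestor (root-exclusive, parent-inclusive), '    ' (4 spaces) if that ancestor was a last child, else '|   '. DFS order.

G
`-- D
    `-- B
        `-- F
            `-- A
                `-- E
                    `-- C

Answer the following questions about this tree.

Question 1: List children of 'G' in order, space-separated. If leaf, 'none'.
Answer: D

Derivation:
Node G's children (from adjacency): D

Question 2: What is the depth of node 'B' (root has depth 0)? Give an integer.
Path from root to B: G -> D -> B
Depth = number of edges = 2

Answer: 2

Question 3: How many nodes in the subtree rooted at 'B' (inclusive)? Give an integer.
Answer: 5

Derivation:
Subtree rooted at B contains: A, B, C, E, F
Count = 5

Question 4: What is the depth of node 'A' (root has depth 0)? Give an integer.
Answer: 4

Derivation:
Path from root to A: G -> D -> B -> F -> A
Depth = number of edges = 4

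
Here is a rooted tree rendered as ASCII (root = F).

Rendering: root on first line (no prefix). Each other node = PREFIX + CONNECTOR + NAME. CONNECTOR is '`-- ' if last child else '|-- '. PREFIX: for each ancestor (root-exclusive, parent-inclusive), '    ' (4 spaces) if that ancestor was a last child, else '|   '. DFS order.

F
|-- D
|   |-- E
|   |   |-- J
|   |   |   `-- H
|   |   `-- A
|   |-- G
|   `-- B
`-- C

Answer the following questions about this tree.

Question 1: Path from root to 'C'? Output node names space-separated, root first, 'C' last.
Walk down from root: F -> C

Answer: F C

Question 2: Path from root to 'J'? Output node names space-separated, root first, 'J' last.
Walk down from root: F -> D -> E -> J

Answer: F D E J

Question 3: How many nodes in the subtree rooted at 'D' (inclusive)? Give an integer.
Subtree rooted at D contains: A, B, D, E, G, H, J
Count = 7

Answer: 7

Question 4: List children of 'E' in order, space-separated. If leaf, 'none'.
Node E's children (from adjacency): J, A

Answer: J A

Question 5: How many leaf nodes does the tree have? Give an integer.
Answer: 5

Derivation:
Leaves (nodes with no children): A, B, C, G, H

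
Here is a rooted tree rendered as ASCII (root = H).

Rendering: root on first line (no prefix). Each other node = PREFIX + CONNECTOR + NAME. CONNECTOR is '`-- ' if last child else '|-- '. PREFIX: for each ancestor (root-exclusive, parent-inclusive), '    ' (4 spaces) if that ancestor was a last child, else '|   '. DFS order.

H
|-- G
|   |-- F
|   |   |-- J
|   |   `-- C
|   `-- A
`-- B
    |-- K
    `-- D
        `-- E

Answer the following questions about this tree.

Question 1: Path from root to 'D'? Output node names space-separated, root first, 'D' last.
Walk down from root: H -> B -> D

Answer: H B D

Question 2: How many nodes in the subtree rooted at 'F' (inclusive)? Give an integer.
Answer: 3

Derivation:
Subtree rooted at F contains: C, F, J
Count = 3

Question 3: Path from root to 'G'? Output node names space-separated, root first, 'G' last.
Walk down from root: H -> G

Answer: H G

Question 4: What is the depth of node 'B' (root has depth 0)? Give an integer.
Answer: 1

Derivation:
Path from root to B: H -> B
Depth = number of edges = 1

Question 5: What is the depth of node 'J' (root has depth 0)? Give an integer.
Answer: 3

Derivation:
Path from root to J: H -> G -> F -> J
Depth = number of edges = 3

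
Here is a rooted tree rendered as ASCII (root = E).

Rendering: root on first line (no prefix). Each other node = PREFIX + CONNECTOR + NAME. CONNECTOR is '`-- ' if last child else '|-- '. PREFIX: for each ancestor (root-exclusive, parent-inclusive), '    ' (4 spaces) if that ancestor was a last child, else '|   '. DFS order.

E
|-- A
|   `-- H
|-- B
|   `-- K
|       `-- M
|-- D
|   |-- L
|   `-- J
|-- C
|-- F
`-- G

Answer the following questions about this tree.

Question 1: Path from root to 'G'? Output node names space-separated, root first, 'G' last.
Answer: E G

Derivation:
Walk down from root: E -> G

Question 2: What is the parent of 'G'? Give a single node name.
Answer: E

Derivation:
Scan adjacency: G appears as child of E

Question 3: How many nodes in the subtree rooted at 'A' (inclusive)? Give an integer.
Subtree rooted at A contains: A, H
Count = 2

Answer: 2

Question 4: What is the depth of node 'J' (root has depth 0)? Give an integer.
Path from root to J: E -> D -> J
Depth = number of edges = 2

Answer: 2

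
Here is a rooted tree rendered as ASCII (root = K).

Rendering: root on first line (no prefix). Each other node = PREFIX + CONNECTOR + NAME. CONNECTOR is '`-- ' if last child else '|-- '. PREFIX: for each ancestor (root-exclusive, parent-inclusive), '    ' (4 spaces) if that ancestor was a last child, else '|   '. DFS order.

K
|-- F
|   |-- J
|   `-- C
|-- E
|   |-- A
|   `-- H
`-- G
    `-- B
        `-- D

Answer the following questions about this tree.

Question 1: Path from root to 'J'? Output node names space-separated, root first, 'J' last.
Answer: K F J

Derivation:
Walk down from root: K -> F -> J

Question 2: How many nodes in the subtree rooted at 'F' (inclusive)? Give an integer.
Subtree rooted at F contains: C, F, J
Count = 3

Answer: 3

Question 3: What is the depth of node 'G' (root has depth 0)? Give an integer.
Path from root to G: K -> G
Depth = number of edges = 1

Answer: 1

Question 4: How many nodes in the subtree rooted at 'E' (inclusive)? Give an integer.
Answer: 3

Derivation:
Subtree rooted at E contains: A, E, H
Count = 3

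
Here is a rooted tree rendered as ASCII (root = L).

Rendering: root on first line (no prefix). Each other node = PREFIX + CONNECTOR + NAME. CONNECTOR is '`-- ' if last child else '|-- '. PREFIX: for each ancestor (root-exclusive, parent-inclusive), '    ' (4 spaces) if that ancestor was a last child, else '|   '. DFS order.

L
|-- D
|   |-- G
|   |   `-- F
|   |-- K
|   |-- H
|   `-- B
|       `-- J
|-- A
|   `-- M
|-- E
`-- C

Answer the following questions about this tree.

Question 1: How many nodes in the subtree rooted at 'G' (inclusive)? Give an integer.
Answer: 2

Derivation:
Subtree rooted at G contains: F, G
Count = 2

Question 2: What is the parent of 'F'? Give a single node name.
Scan adjacency: F appears as child of G

Answer: G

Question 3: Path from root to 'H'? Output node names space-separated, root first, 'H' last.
Answer: L D H

Derivation:
Walk down from root: L -> D -> H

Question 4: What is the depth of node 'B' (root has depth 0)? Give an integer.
Answer: 2

Derivation:
Path from root to B: L -> D -> B
Depth = number of edges = 2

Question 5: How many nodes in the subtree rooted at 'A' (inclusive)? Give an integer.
Answer: 2

Derivation:
Subtree rooted at A contains: A, M
Count = 2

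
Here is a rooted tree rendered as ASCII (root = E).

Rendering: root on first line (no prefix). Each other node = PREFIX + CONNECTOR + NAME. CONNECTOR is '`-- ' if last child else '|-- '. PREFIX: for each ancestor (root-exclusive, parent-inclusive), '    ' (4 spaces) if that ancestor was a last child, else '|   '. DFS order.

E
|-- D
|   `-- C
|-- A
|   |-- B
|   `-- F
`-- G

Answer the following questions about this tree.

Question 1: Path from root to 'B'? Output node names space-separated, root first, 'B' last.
Walk down from root: E -> A -> B

Answer: E A B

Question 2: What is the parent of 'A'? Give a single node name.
Answer: E

Derivation:
Scan adjacency: A appears as child of E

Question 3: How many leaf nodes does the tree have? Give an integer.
Leaves (nodes with no children): B, C, F, G

Answer: 4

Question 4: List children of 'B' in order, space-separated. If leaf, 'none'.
Answer: none

Derivation:
Node B's children (from adjacency): (leaf)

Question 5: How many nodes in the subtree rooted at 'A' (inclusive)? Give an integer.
Subtree rooted at A contains: A, B, F
Count = 3

Answer: 3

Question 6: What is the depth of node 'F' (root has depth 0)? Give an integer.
Path from root to F: E -> A -> F
Depth = number of edges = 2

Answer: 2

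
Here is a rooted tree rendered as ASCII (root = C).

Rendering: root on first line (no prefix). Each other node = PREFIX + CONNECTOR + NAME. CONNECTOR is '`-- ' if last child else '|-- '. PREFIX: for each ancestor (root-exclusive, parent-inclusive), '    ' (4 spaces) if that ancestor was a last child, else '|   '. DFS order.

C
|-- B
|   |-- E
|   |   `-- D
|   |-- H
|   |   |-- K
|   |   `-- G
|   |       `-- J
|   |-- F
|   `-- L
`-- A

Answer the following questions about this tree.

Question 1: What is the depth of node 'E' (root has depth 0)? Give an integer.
Answer: 2

Derivation:
Path from root to E: C -> B -> E
Depth = number of edges = 2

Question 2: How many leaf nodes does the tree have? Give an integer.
Answer: 6

Derivation:
Leaves (nodes with no children): A, D, F, J, K, L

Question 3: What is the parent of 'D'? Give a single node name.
Answer: E

Derivation:
Scan adjacency: D appears as child of E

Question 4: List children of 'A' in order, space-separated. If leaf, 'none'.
Answer: none

Derivation:
Node A's children (from adjacency): (leaf)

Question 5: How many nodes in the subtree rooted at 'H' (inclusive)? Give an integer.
Subtree rooted at H contains: G, H, J, K
Count = 4

Answer: 4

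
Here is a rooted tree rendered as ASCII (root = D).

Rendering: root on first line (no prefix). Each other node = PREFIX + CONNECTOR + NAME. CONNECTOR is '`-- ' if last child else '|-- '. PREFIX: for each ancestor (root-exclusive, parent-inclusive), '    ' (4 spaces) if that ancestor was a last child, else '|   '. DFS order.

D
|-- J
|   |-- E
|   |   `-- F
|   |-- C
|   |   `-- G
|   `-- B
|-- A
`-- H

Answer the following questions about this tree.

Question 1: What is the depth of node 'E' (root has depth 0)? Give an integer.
Answer: 2

Derivation:
Path from root to E: D -> J -> E
Depth = number of edges = 2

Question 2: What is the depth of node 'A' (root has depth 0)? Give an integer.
Path from root to A: D -> A
Depth = number of edges = 1

Answer: 1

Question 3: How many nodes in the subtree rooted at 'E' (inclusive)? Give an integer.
Answer: 2

Derivation:
Subtree rooted at E contains: E, F
Count = 2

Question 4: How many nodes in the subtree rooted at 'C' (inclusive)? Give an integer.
Answer: 2

Derivation:
Subtree rooted at C contains: C, G
Count = 2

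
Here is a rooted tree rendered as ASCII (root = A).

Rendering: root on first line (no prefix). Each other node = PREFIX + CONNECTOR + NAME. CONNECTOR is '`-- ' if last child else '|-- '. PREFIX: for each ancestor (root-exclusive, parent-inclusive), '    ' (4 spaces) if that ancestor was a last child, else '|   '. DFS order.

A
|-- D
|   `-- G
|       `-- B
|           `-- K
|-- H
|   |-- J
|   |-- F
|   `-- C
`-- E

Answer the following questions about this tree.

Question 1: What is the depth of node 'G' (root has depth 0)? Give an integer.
Path from root to G: A -> D -> G
Depth = number of edges = 2

Answer: 2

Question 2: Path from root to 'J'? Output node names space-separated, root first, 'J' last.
Answer: A H J

Derivation:
Walk down from root: A -> H -> J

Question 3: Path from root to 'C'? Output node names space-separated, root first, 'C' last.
Answer: A H C

Derivation:
Walk down from root: A -> H -> C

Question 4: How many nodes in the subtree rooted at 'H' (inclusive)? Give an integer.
Answer: 4

Derivation:
Subtree rooted at H contains: C, F, H, J
Count = 4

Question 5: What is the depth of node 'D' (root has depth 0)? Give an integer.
Path from root to D: A -> D
Depth = number of edges = 1

Answer: 1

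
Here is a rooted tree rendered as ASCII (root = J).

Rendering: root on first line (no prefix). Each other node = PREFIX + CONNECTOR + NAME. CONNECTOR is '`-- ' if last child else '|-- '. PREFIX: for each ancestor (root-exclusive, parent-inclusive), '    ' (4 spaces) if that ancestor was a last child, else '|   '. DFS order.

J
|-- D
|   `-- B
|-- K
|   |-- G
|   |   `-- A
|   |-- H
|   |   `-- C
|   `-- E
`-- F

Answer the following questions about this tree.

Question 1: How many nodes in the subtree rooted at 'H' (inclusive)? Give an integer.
Subtree rooted at H contains: C, H
Count = 2

Answer: 2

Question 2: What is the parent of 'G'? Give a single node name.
Answer: K

Derivation:
Scan adjacency: G appears as child of K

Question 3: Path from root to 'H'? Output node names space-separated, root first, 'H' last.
Walk down from root: J -> K -> H

Answer: J K H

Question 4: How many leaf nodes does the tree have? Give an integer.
Answer: 5

Derivation:
Leaves (nodes with no children): A, B, C, E, F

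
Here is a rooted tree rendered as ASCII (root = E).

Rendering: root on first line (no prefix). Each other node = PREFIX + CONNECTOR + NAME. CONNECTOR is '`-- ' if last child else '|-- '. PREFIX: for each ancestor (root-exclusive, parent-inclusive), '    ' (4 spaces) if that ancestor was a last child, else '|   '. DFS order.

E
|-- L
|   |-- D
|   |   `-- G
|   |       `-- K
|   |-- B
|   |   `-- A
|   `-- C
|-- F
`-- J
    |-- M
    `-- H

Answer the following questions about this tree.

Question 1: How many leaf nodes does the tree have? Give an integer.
Leaves (nodes with no children): A, C, F, H, K, M

Answer: 6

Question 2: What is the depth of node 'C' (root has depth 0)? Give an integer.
Answer: 2

Derivation:
Path from root to C: E -> L -> C
Depth = number of edges = 2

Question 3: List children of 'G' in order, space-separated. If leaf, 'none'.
Answer: K

Derivation:
Node G's children (from adjacency): K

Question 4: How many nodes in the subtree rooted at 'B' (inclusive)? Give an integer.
Subtree rooted at B contains: A, B
Count = 2

Answer: 2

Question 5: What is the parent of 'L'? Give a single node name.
Answer: E

Derivation:
Scan adjacency: L appears as child of E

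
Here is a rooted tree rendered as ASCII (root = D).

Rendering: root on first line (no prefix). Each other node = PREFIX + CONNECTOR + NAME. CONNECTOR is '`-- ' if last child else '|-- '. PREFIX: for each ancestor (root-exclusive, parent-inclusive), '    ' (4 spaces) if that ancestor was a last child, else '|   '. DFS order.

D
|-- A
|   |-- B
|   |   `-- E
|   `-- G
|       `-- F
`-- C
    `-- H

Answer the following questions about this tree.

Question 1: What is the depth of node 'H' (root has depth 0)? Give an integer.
Answer: 2

Derivation:
Path from root to H: D -> C -> H
Depth = number of edges = 2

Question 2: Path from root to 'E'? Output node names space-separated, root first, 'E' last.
Answer: D A B E

Derivation:
Walk down from root: D -> A -> B -> E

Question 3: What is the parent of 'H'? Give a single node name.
Answer: C

Derivation:
Scan adjacency: H appears as child of C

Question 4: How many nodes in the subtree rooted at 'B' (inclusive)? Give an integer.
Answer: 2

Derivation:
Subtree rooted at B contains: B, E
Count = 2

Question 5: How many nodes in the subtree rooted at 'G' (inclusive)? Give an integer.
Answer: 2

Derivation:
Subtree rooted at G contains: F, G
Count = 2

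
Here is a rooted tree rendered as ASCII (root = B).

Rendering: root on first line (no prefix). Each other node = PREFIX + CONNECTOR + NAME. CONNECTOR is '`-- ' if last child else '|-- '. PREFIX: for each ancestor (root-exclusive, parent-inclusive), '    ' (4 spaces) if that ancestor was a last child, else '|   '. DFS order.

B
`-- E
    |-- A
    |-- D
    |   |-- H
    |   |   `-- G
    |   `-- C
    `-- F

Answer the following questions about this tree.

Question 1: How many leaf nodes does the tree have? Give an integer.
Answer: 4

Derivation:
Leaves (nodes with no children): A, C, F, G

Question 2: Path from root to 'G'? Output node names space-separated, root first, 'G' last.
Walk down from root: B -> E -> D -> H -> G

Answer: B E D H G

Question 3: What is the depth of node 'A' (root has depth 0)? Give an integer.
Answer: 2

Derivation:
Path from root to A: B -> E -> A
Depth = number of edges = 2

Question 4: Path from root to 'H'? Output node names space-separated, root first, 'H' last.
Walk down from root: B -> E -> D -> H

Answer: B E D H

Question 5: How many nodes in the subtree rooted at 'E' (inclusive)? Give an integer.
Answer: 7

Derivation:
Subtree rooted at E contains: A, C, D, E, F, G, H
Count = 7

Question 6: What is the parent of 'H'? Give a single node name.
Scan adjacency: H appears as child of D

Answer: D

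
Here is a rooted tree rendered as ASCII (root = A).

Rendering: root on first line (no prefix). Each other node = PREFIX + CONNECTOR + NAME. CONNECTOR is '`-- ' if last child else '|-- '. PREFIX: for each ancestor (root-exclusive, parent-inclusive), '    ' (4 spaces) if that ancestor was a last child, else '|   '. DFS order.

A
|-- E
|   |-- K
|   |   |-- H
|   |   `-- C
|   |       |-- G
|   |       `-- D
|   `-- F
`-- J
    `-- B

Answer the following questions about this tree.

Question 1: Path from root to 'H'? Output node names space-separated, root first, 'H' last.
Answer: A E K H

Derivation:
Walk down from root: A -> E -> K -> H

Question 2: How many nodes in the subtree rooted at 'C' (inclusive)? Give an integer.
Subtree rooted at C contains: C, D, G
Count = 3

Answer: 3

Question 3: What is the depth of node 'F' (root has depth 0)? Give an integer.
Answer: 2

Derivation:
Path from root to F: A -> E -> F
Depth = number of edges = 2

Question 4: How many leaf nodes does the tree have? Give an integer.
Answer: 5

Derivation:
Leaves (nodes with no children): B, D, F, G, H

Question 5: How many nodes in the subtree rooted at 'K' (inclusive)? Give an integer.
Subtree rooted at K contains: C, D, G, H, K
Count = 5

Answer: 5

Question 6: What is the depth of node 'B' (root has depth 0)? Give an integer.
Path from root to B: A -> J -> B
Depth = number of edges = 2

Answer: 2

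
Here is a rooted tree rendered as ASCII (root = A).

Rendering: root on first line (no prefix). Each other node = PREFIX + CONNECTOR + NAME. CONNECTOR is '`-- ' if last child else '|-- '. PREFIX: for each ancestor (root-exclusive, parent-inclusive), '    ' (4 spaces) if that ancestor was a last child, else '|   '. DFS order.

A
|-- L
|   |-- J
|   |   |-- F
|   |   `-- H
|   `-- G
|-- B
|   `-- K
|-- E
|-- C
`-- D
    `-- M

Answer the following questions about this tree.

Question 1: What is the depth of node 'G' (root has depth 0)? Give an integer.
Answer: 2

Derivation:
Path from root to G: A -> L -> G
Depth = number of edges = 2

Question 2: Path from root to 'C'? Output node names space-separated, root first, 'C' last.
Walk down from root: A -> C

Answer: A C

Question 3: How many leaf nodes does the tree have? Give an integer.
Answer: 7

Derivation:
Leaves (nodes with no children): C, E, F, G, H, K, M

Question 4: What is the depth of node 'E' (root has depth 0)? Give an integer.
Answer: 1

Derivation:
Path from root to E: A -> E
Depth = number of edges = 1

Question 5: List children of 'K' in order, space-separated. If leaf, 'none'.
Answer: none

Derivation:
Node K's children (from adjacency): (leaf)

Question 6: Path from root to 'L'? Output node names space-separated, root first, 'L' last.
Answer: A L

Derivation:
Walk down from root: A -> L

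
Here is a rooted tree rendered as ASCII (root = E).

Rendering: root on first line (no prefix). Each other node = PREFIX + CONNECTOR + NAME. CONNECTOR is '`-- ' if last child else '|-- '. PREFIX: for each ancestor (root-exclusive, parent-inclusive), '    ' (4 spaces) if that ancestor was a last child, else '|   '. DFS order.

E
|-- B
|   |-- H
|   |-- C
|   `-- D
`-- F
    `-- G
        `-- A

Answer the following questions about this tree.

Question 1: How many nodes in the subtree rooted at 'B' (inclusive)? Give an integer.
Subtree rooted at B contains: B, C, D, H
Count = 4

Answer: 4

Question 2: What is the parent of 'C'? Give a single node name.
Scan adjacency: C appears as child of B

Answer: B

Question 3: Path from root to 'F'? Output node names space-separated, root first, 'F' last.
Answer: E F

Derivation:
Walk down from root: E -> F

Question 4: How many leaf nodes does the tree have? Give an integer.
Answer: 4

Derivation:
Leaves (nodes with no children): A, C, D, H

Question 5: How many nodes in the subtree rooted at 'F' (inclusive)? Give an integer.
Answer: 3

Derivation:
Subtree rooted at F contains: A, F, G
Count = 3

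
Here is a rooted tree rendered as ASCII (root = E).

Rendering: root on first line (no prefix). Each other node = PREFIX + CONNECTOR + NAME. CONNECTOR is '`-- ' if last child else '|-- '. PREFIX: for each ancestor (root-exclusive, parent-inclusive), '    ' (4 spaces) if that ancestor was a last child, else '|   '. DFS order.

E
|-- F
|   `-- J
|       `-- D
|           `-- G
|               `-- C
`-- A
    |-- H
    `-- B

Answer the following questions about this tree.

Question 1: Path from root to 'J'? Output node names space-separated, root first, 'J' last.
Walk down from root: E -> F -> J

Answer: E F J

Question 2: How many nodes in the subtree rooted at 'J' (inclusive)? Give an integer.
Subtree rooted at J contains: C, D, G, J
Count = 4

Answer: 4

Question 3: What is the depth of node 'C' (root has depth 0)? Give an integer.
Answer: 5

Derivation:
Path from root to C: E -> F -> J -> D -> G -> C
Depth = number of edges = 5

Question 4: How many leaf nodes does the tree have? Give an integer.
Answer: 3

Derivation:
Leaves (nodes with no children): B, C, H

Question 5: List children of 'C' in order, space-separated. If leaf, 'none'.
Answer: none

Derivation:
Node C's children (from adjacency): (leaf)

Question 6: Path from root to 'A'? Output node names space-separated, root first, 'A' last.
Walk down from root: E -> A

Answer: E A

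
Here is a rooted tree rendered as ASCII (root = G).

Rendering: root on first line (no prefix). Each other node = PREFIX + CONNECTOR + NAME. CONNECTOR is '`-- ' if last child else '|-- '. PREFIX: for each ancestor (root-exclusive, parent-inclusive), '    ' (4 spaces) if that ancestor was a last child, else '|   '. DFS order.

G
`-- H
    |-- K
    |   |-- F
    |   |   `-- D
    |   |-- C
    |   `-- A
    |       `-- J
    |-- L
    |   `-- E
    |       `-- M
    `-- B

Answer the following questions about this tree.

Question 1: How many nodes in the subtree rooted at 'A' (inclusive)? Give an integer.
Subtree rooted at A contains: A, J
Count = 2

Answer: 2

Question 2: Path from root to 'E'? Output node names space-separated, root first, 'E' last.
Answer: G H L E

Derivation:
Walk down from root: G -> H -> L -> E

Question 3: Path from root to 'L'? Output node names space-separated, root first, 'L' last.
Walk down from root: G -> H -> L

Answer: G H L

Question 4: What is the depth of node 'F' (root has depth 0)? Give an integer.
Path from root to F: G -> H -> K -> F
Depth = number of edges = 3

Answer: 3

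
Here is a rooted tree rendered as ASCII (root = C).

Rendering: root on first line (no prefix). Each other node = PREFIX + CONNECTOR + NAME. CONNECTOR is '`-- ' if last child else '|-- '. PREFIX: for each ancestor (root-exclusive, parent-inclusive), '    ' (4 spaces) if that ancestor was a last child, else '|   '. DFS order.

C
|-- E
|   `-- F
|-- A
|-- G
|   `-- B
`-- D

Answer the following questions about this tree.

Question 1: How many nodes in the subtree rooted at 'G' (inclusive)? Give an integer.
Subtree rooted at G contains: B, G
Count = 2

Answer: 2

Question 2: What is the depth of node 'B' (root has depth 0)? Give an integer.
Path from root to B: C -> G -> B
Depth = number of edges = 2

Answer: 2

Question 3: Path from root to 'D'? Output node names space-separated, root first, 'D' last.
Walk down from root: C -> D

Answer: C D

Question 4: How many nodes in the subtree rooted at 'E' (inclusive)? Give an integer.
Answer: 2

Derivation:
Subtree rooted at E contains: E, F
Count = 2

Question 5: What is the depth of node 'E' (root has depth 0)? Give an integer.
Path from root to E: C -> E
Depth = number of edges = 1

Answer: 1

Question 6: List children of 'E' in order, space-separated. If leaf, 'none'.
Node E's children (from adjacency): F

Answer: F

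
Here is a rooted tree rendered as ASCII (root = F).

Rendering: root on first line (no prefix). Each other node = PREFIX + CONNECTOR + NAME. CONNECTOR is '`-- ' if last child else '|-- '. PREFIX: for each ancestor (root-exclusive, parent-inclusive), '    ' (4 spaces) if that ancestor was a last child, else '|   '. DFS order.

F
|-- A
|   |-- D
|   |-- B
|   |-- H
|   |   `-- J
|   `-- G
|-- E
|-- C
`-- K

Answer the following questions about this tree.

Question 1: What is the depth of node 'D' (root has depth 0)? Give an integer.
Answer: 2

Derivation:
Path from root to D: F -> A -> D
Depth = number of edges = 2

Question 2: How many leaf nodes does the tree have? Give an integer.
Answer: 7

Derivation:
Leaves (nodes with no children): B, C, D, E, G, J, K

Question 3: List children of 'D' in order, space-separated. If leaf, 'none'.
Answer: none

Derivation:
Node D's children (from adjacency): (leaf)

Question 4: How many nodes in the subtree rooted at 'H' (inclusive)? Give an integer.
Subtree rooted at H contains: H, J
Count = 2

Answer: 2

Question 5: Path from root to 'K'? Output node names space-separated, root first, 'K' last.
Walk down from root: F -> K

Answer: F K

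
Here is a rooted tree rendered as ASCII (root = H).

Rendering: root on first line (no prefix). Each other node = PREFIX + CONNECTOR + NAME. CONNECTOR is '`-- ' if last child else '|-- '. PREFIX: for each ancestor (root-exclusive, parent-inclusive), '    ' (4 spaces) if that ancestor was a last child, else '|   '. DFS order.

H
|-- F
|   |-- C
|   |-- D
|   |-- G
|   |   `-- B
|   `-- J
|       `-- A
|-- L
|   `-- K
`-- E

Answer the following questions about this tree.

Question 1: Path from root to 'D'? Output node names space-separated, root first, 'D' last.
Walk down from root: H -> F -> D

Answer: H F D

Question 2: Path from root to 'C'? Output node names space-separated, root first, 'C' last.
Answer: H F C

Derivation:
Walk down from root: H -> F -> C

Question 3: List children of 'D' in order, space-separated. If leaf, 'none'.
Node D's children (from adjacency): (leaf)

Answer: none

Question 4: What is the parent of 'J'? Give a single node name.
Scan adjacency: J appears as child of F

Answer: F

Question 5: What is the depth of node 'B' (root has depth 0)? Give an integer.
Path from root to B: H -> F -> G -> B
Depth = number of edges = 3

Answer: 3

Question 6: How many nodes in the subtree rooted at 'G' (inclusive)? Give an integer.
Answer: 2

Derivation:
Subtree rooted at G contains: B, G
Count = 2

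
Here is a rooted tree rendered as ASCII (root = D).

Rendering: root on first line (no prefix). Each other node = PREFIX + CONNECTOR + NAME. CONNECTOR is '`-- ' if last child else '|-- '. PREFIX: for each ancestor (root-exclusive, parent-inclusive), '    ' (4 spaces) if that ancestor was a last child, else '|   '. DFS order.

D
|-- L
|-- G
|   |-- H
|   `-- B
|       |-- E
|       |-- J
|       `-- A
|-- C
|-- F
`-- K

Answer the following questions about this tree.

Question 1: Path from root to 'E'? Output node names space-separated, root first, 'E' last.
Answer: D G B E

Derivation:
Walk down from root: D -> G -> B -> E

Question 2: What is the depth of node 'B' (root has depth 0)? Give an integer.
Answer: 2

Derivation:
Path from root to B: D -> G -> B
Depth = number of edges = 2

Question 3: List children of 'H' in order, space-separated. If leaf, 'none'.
Answer: none

Derivation:
Node H's children (from adjacency): (leaf)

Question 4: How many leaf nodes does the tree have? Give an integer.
Answer: 8

Derivation:
Leaves (nodes with no children): A, C, E, F, H, J, K, L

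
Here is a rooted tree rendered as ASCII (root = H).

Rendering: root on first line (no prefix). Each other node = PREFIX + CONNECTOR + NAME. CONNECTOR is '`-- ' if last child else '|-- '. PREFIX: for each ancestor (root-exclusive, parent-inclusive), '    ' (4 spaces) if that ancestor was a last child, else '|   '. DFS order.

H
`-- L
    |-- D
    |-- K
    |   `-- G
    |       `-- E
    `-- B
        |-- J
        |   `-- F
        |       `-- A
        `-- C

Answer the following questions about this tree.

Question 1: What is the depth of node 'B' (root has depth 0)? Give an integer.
Answer: 2

Derivation:
Path from root to B: H -> L -> B
Depth = number of edges = 2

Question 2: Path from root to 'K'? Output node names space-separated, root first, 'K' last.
Answer: H L K

Derivation:
Walk down from root: H -> L -> K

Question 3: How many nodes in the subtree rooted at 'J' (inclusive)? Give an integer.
Answer: 3

Derivation:
Subtree rooted at J contains: A, F, J
Count = 3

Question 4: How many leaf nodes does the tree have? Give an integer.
Leaves (nodes with no children): A, C, D, E

Answer: 4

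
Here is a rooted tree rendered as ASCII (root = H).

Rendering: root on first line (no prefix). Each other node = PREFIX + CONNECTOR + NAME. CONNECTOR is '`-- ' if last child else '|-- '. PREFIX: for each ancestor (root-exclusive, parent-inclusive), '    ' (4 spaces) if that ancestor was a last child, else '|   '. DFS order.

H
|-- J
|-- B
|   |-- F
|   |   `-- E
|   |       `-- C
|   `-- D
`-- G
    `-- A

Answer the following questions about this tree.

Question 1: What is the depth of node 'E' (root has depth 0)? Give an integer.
Path from root to E: H -> B -> F -> E
Depth = number of edges = 3

Answer: 3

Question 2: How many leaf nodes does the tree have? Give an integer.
Answer: 4

Derivation:
Leaves (nodes with no children): A, C, D, J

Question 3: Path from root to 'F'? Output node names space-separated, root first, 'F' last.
Walk down from root: H -> B -> F

Answer: H B F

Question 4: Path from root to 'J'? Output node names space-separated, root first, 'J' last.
Walk down from root: H -> J

Answer: H J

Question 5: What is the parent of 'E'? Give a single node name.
Scan adjacency: E appears as child of F

Answer: F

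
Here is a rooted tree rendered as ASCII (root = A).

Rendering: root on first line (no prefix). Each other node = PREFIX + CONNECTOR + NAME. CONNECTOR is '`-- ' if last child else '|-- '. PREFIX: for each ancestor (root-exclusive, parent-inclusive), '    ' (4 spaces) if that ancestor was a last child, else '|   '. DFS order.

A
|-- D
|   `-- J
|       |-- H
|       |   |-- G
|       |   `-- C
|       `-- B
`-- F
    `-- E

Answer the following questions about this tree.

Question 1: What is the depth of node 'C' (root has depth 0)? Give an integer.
Answer: 4

Derivation:
Path from root to C: A -> D -> J -> H -> C
Depth = number of edges = 4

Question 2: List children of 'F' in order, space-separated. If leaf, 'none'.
Answer: E

Derivation:
Node F's children (from adjacency): E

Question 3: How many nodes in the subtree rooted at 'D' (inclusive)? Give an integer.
Subtree rooted at D contains: B, C, D, G, H, J
Count = 6

Answer: 6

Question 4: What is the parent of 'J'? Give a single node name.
Answer: D

Derivation:
Scan adjacency: J appears as child of D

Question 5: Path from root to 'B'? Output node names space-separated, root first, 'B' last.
Answer: A D J B

Derivation:
Walk down from root: A -> D -> J -> B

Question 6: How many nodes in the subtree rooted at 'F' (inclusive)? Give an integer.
Subtree rooted at F contains: E, F
Count = 2

Answer: 2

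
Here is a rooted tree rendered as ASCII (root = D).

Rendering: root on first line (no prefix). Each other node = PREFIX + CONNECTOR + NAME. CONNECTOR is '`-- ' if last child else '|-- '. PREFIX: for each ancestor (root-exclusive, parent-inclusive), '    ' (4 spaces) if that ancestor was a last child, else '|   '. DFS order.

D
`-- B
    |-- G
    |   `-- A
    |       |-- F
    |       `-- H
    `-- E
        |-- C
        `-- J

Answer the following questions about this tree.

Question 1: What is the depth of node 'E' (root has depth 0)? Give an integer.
Answer: 2

Derivation:
Path from root to E: D -> B -> E
Depth = number of edges = 2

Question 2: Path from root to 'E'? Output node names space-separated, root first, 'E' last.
Answer: D B E

Derivation:
Walk down from root: D -> B -> E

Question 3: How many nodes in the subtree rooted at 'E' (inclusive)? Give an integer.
Subtree rooted at E contains: C, E, J
Count = 3

Answer: 3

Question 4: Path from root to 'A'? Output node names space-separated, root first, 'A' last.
Walk down from root: D -> B -> G -> A

Answer: D B G A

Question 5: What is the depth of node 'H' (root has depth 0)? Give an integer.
Answer: 4

Derivation:
Path from root to H: D -> B -> G -> A -> H
Depth = number of edges = 4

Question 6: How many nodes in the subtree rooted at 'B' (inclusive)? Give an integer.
Answer: 8

Derivation:
Subtree rooted at B contains: A, B, C, E, F, G, H, J
Count = 8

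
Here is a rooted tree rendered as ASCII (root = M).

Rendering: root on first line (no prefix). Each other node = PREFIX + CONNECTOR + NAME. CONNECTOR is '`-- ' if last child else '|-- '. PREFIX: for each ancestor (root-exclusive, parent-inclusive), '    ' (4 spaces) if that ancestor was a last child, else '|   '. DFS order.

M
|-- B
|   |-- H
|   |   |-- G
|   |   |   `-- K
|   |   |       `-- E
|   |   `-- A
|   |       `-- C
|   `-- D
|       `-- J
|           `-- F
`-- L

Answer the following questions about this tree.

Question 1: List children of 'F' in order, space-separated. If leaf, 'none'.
Answer: none

Derivation:
Node F's children (from adjacency): (leaf)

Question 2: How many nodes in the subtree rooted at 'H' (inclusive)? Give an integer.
Subtree rooted at H contains: A, C, E, G, H, K
Count = 6

Answer: 6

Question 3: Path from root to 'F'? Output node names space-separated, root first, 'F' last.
Walk down from root: M -> B -> D -> J -> F

Answer: M B D J F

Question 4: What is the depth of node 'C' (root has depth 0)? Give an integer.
Answer: 4

Derivation:
Path from root to C: M -> B -> H -> A -> C
Depth = number of edges = 4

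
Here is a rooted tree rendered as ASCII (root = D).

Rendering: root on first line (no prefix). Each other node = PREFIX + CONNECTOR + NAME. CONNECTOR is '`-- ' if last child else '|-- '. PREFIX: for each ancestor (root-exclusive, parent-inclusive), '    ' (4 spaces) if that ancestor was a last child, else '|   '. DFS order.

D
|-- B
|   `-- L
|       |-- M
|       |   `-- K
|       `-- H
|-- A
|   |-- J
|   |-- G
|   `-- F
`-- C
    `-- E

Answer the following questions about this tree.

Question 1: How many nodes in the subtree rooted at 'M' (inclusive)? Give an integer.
Answer: 2

Derivation:
Subtree rooted at M contains: K, M
Count = 2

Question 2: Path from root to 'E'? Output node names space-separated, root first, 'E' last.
Walk down from root: D -> C -> E

Answer: D C E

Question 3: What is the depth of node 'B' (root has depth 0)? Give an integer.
Path from root to B: D -> B
Depth = number of edges = 1

Answer: 1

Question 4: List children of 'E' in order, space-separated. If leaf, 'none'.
Node E's children (from adjacency): (leaf)

Answer: none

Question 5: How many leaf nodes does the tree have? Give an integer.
Leaves (nodes with no children): E, F, G, H, J, K

Answer: 6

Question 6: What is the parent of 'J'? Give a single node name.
Answer: A

Derivation:
Scan adjacency: J appears as child of A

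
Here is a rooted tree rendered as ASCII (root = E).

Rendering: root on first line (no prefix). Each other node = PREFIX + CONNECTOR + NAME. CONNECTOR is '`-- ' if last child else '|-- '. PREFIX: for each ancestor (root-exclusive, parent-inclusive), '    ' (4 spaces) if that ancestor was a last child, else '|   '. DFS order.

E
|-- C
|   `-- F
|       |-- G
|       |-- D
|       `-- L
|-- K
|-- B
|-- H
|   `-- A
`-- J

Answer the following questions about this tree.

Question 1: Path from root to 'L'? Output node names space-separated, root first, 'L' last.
Answer: E C F L

Derivation:
Walk down from root: E -> C -> F -> L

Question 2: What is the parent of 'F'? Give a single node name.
Scan adjacency: F appears as child of C

Answer: C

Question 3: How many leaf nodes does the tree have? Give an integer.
Answer: 7

Derivation:
Leaves (nodes with no children): A, B, D, G, J, K, L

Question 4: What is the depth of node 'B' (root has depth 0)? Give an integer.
Answer: 1

Derivation:
Path from root to B: E -> B
Depth = number of edges = 1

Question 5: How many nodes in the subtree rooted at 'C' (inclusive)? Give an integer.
Subtree rooted at C contains: C, D, F, G, L
Count = 5

Answer: 5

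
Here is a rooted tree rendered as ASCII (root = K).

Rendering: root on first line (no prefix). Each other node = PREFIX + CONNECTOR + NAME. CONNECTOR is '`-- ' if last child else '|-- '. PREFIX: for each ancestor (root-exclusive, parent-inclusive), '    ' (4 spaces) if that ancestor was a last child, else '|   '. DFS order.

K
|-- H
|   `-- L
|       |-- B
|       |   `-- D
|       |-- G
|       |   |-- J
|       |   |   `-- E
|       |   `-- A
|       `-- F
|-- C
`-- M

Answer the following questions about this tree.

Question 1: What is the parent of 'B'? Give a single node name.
Answer: L

Derivation:
Scan adjacency: B appears as child of L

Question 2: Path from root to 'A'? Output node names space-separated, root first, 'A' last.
Walk down from root: K -> H -> L -> G -> A

Answer: K H L G A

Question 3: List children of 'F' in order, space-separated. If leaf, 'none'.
Node F's children (from adjacency): (leaf)

Answer: none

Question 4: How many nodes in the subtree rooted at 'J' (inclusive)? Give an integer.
Answer: 2

Derivation:
Subtree rooted at J contains: E, J
Count = 2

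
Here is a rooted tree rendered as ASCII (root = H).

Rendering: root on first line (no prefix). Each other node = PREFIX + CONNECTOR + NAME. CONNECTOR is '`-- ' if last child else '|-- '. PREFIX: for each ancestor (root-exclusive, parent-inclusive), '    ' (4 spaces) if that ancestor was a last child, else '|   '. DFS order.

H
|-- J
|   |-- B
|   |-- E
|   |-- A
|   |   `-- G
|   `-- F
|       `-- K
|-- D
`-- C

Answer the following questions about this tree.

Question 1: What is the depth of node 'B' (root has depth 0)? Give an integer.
Answer: 2

Derivation:
Path from root to B: H -> J -> B
Depth = number of edges = 2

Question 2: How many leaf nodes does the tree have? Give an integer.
Leaves (nodes with no children): B, C, D, E, G, K

Answer: 6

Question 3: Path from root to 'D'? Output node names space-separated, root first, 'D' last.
Answer: H D

Derivation:
Walk down from root: H -> D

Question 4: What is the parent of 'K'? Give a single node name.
Answer: F

Derivation:
Scan adjacency: K appears as child of F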